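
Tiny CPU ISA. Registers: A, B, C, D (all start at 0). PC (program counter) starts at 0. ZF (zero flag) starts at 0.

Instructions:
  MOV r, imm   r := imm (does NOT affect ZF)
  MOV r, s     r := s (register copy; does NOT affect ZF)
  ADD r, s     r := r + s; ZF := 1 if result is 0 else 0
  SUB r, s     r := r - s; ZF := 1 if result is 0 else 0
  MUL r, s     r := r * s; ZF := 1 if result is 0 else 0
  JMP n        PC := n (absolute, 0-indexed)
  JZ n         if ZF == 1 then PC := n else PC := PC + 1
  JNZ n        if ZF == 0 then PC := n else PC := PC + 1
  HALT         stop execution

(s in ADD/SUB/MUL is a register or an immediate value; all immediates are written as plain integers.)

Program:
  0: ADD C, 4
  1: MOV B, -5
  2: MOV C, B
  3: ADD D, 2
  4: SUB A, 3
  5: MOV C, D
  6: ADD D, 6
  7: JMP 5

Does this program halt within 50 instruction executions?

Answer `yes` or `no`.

Answer: no

Derivation:
Step 1: PC=0 exec 'ADD C, 4'. After: A=0 B=0 C=4 D=0 ZF=0 PC=1
Step 2: PC=1 exec 'MOV B, -5'. After: A=0 B=-5 C=4 D=0 ZF=0 PC=2
Step 3: PC=2 exec 'MOV C, B'. After: A=0 B=-5 C=-5 D=0 ZF=0 PC=3
Step 4: PC=3 exec 'ADD D, 2'. After: A=0 B=-5 C=-5 D=2 ZF=0 PC=4
Step 5: PC=4 exec 'SUB A, 3'. After: A=-3 B=-5 C=-5 D=2 ZF=0 PC=5
Step 6: PC=5 exec 'MOV C, D'. After: A=-3 B=-5 C=2 D=2 ZF=0 PC=6
Step 7: PC=6 exec 'ADD D, 6'. After: A=-3 B=-5 C=2 D=8 ZF=0 PC=7
Step 8: PC=7 exec 'JMP 5'. After: A=-3 B=-5 C=2 D=8 ZF=0 PC=5
Step 9: PC=5 exec 'MOV C, D'. After: A=-3 B=-5 C=8 D=8 ZF=0 PC=6
Step 10: PC=6 exec 'ADD D, 6'. After: A=-3 B=-5 C=8 D=14 ZF=0 PC=7
Step 11: PC=7 exec 'JMP 5'. After: A=-3 B=-5 C=8 D=14 ZF=0 PC=5
Step 12: PC=5 exec 'MOV C, D'. After: A=-3 B=-5 C=14 D=14 ZF=0 PC=6
Step 13: PC=6 exec 'ADD D, 6'. After: A=-3 B=-5 C=14 D=20 ZF=0 PC=7
Step 14: PC=7 exec 'JMP 5'. After: A=-3 B=-5 C=14 D=20 ZF=0 PC=5
Step 15: PC=5 exec 'MOV C, D'. After: A=-3 B=-5 C=20 D=20 ZF=0 PC=6
After 50 steps: not halted. PC revisits the same instructions with no path to HALT; will never halt.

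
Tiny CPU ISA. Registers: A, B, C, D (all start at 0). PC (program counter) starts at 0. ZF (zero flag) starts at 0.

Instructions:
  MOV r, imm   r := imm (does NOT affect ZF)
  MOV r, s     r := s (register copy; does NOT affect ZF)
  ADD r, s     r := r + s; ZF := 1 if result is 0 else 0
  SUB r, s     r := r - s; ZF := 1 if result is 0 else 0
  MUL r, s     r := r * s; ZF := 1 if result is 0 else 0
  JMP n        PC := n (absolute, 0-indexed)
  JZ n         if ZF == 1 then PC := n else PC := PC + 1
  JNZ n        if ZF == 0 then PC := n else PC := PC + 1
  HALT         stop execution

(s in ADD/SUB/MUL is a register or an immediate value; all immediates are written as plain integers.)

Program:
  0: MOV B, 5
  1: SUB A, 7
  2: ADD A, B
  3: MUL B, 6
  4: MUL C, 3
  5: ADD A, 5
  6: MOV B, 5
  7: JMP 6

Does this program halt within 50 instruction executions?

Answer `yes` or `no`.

Step 1: PC=0 exec 'MOV B, 5'. After: A=0 B=5 C=0 D=0 ZF=0 PC=1
Step 2: PC=1 exec 'SUB A, 7'. After: A=-7 B=5 C=0 D=0 ZF=0 PC=2
Step 3: PC=2 exec 'ADD A, B'. After: A=-2 B=5 C=0 D=0 ZF=0 PC=3
Step 4: PC=3 exec 'MUL B, 6'. After: A=-2 B=30 C=0 D=0 ZF=0 PC=4
Step 5: PC=4 exec 'MUL C, 3'. After: A=-2 B=30 C=0 D=0 ZF=1 PC=5
Step 6: PC=5 exec 'ADD A, 5'. After: A=3 B=30 C=0 D=0 ZF=0 PC=6
Step 7: PC=6 exec 'MOV B, 5'. After: A=3 B=5 C=0 D=0 ZF=0 PC=7
Step 8: PC=7 exec 'JMP 6'. After: A=3 B=5 C=0 D=0 ZF=0 PC=6
Step 9: PC=6 exec 'MOV B, 5'. After: A=3 B=5 C=0 D=0 ZF=0 PC=7
State after step 9 equals state after step 7: the program is in a cycle of length 2 and will never halt.

Answer: no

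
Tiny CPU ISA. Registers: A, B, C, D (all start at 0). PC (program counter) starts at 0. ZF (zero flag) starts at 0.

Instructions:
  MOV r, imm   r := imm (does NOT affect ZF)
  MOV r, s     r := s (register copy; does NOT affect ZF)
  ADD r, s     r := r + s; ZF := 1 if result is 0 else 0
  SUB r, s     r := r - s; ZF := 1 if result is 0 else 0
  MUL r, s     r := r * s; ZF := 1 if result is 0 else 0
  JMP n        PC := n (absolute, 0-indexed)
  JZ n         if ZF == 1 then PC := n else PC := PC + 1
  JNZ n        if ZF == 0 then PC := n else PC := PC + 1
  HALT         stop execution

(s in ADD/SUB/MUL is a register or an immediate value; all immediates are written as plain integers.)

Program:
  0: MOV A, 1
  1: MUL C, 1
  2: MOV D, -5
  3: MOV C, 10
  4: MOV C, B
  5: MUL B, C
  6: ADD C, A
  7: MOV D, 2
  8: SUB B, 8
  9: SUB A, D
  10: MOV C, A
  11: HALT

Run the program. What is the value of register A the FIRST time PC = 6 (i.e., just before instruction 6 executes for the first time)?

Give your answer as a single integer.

Step 1: PC=0 exec 'MOV A, 1'. After: A=1 B=0 C=0 D=0 ZF=0 PC=1
Step 2: PC=1 exec 'MUL C, 1'. After: A=1 B=0 C=0 D=0 ZF=1 PC=2
Step 3: PC=2 exec 'MOV D, -5'. After: A=1 B=0 C=0 D=-5 ZF=1 PC=3
Step 4: PC=3 exec 'MOV C, 10'. After: A=1 B=0 C=10 D=-5 ZF=1 PC=4
Step 5: PC=4 exec 'MOV C, B'. After: A=1 B=0 C=0 D=-5 ZF=1 PC=5
Step 6: PC=5 exec 'MUL B, C'. After: A=1 B=0 C=0 D=-5 ZF=1 PC=6
First time PC=6: A=1

1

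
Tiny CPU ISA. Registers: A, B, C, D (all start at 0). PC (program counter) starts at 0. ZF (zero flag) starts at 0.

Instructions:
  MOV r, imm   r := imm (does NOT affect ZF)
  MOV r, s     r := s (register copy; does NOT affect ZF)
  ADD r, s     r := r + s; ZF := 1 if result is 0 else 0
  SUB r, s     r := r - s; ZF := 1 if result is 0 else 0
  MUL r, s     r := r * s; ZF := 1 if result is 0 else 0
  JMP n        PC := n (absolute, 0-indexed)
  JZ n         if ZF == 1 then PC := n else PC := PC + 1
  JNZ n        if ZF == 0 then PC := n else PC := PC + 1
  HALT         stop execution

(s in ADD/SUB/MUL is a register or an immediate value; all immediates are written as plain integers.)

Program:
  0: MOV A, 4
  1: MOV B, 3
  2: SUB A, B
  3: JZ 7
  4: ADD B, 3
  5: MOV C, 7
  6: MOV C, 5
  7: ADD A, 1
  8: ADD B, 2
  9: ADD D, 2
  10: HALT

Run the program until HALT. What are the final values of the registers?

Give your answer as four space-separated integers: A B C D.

Answer: 2 8 5 2

Derivation:
Step 1: PC=0 exec 'MOV A, 4'. After: A=4 B=0 C=0 D=0 ZF=0 PC=1
Step 2: PC=1 exec 'MOV B, 3'. After: A=4 B=3 C=0 D=0 ZF=0 PC=2
Step 3: PC=2 exec 'SUB A, B'. After: A=1 B=3 C=0 D=0 ZF=0 PC=3
Step 4: PC=3 exec 'JZ 7'. After: A=1 B=3 C=0 D=0 ZF=0 PC=4
Step 5: PC=4 exec 'ADD B, 3'. After: A=1 B=6 C=0 D=0 ZF=0 PC=5
Step 6: PC=5 exec 'MOV C, 7'. After: A=1 B=6 C=7 D=0 ZF=0 PC=6
Step 7: PC=6 exec 'MOV C, 5'. After: A=1 B=6 C=5 D=0 ZF=0 PC=7
Step 8: PC=7 exec 'ADD A, 1'. After: A=2 B=6 C=5 D=0 ZF=0 PC=8
Step 9: PC=8 exec 'ADD B, 2'. After: A=2 B=8 C=5 D=0 ZF=0 PC=9
Step 10: PC=9 exec 'ADD D, 2'. After: A=2 B=8 C=5 D=2 ZF=0 PC=10
Step 11: PC=10 exec 'HALT'. After: A=2 B=8 C=5 D=2 ZF=0 PC=10 HALTED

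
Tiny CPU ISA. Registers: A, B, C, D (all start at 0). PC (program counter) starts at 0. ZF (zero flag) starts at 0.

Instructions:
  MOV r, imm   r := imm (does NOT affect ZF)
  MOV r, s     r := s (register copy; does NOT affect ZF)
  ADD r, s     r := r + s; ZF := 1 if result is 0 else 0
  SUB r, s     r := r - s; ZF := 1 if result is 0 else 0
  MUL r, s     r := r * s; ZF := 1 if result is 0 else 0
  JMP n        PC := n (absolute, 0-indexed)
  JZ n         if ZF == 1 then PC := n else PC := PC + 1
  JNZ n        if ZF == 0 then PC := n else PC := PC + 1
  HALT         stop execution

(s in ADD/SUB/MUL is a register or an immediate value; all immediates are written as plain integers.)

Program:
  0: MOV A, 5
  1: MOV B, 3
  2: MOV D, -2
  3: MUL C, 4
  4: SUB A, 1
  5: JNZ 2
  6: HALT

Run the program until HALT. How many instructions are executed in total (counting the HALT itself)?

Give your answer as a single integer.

Step 1: PC=0 exec 'MOV A, 5'. After: A=5 B=0 C=0 D=0 ZF=0 PC=1
Step 2: PC=1 exec 'MOV B, 3'. After: A=5 B=3 C=0 D=0 ZF=0 PC=2
Step 3: PC=2 exec 'MOV D, -2'. After: A=5 B=3 C=0 D=-2 ZF=0 PC=3
Step 4: PC=3 exec 'MUL C, 4'. After: A=5 B=3 C=0 D=-2 ZF=1 PC=4
Step 5: PC=4 exec 'SUB A, 1'. After: A=4 B=3 C=0 D=-2 ZF=0 PC=5
Step 6: PC=5 exec 'JNZ 2'. After: A=4 B=3 C=0 D=-2 ZF=0 PC=2
Step 7: PC=2 exec 'MOV D, -2'. After: A=4 B=3 C=0 D=-2 ZF=0 PC=3
Step 8: PC=3 exec 'MUL C, 4'. After: A=4 B=3 C=0 D=-2 ZF=1 PC=4
Step 9: PC=4 exec 'SUB A, 1'. After: A=3 B=3 C=0 D=-2 ZF=0 PC=5
Step 10: PC=5 exec 'JNZ 2'. After: A=3 B=3 C=0 D=-2 ZF=0 PC=2
Step 11: PC=2 exec 'MOV D, -2'. After: A=3 B=3 C=0 D=-2 ZF=0 PC=3
Step 12: PC=3 exec 'MUL C, 4'. After: A=3 B=3 C=0 D=-2 ZF=1 PC=4
Step 13: PC=4 exec 'SUB A, 1'. After: A=2 B=3 C=0 D=-2 ZF=0 PC=5
Step 14: PC=5 exec 'JNZ 2'. After: A=2 B=3 C=0 D=-2 ZF=0 PC=2
Step 15: PC=2 exec 'MOV D, -2'. After: A=2 B=3 C=0 D=-2 ZF=0 PC=3
Step 16: PC=3 exec 'MUL C, 4'. After: A=2 B=3 C=0 D=-2 ZF=1 PC=4
Step 17: PC=4 exec 'SUB A, 1'. After: A=1 B=3 C=0 D=-2 ZF=0 PC=5
Step 18: PC=5 exec 'JNZ 2'. After: A=1 B=3 C=0 D=-2 ZF=0 PC=2
Step 19: PC=2 exec 'MOV D, -2'. After: A=1 B=3 C=0 D=-2 ZF=0 PC=3
Step 20: PC=3 exec 'MUL C, 4'. After: A=1 B=3 C=0 D=-2 ZF=1 PC=4
Step 21: PC=4 exec 'SUB A, 1'. After: A=0 B=3 C=0 D=-2 ZF=1 PC=5
Step 22: PC=5 exec 'JNZ 2'. After: A=0 B=3 C=0 D=-2 ZF=1 PC=6
Step 23: PC=6 exec 'HALT'. After: A=0 B=3 C=0 D=-2 ZF=1 PC=6 HALTED
Total instructions executed: 23

Answer: 23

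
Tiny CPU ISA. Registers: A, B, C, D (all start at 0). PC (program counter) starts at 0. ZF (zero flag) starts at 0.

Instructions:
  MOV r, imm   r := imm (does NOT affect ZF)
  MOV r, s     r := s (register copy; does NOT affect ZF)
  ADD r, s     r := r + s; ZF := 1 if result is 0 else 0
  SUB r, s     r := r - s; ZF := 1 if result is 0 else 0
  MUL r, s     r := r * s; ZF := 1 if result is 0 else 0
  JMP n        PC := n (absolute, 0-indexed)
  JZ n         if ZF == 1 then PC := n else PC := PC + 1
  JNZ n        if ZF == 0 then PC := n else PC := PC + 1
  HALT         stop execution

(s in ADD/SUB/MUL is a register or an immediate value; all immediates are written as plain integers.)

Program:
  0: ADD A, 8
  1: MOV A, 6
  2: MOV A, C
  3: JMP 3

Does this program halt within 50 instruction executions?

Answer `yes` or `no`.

Answer: no

Derivation:
Step 1: PC=0 exec 'ADD A, 8'. After: A=8 B=0 C=0 D=0 ZF=0 PC=1
Step 2: PC=1 exec 'MOV A, 6'. After: A=6 B=0 C=0 D=0 ZF=0 PC=2
Step 3: PC=2 exec 'MOV A, C'. After: A=0 B=0 C=0 D=0 ZF=0 PC=3
Step 4: PC=3 exec 'JMP 3'. After: A=0 B=0 C=0 D=0 ZF=0 PC=3
State after step 4 equals state after step 3: the program is in a cycle of length 1 and will never halt.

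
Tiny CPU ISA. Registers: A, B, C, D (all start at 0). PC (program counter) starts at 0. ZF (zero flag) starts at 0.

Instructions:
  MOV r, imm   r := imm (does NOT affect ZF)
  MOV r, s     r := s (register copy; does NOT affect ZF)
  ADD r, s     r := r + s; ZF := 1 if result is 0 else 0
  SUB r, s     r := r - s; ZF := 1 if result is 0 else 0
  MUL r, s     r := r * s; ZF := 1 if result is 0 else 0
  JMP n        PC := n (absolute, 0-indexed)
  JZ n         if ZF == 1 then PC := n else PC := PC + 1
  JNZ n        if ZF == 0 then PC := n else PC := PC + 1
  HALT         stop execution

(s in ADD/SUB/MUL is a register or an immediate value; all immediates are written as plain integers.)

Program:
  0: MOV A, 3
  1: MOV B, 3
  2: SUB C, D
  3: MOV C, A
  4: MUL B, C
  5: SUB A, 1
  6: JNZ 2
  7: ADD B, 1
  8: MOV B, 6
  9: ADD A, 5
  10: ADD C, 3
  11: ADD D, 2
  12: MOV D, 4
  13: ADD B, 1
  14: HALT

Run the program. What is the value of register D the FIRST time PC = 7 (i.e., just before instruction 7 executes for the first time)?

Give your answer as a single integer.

Step 1: PC=0 exec 'MOV A, 3'. After: A=3 B=0 C=0 D=0 ZF=0 PC=1
Step 2: PC=1 exec 'MOV B, 3'. After: A=3 B=3 C=0 D=0 ZF=0 PC=2
Step 3: PC=2 exec 'SUB C, D'. After: A=3 B=3 C=0 D=0 ZF=1 PC=3
Step 4: PC=3 exec 'MOV C, A'. After: A=3 B=3 C=3 D=0 ZF=1 PC=4
Step 5: PC=4 exec 'MUL B, C'. After: A=3 B=9 C=3 D=0 ZF=0 PC=5
Step 6: PC=5 exec 'SUB A, 1'. After: A=2 B=9 C=3 D=0 ZF=0 PC=6
Step 7: PC=6 exec 'JNZ 2'. After: A=2 B=9 C=3 D=0 ZF=0 PC=2
Step 8: PC=2 exec 'SUB C, D'. After: A=2 B=9 C=3 D=0 ZF=0 PC=3
Step 9: PC=3 exec 'MOV C, A'. After: A=2 B=9 C=2 D=0 ZF=0 PC=4
Step 10: PC=4 exec 'MUL B, C'. After: A=2 B=18 C=2 D=0 ZF=0 PC=5
Step 11: PC=5 exec 'SUB A, 1'. After: A=1 B=18 C=2 D=0 ZF=0 PC=6
Step 12: PC=6 exec 'JNZ 2'. After: A=1 B=18 C=2 D=0 ZF=0 PC=2
Step 13: PC=2 exec 'SUB C, D'. After: A=1 B=18 C=2 D=0 ZF=0 PC=3
Step 14: PC=3 exec 'MOV C, A'. After: A=1 B=18 C=1 D=0 ZF=0 PC=4
Step 15: PC=4 exec 'MUL B, C'. After: A=1 B=18 C=1 D=0 ZF=0 PC=5
Step 16: PC=5 exec 'SUB A, 1'. After: A=0 B=18 C=1 D=0 ZF=1 PC=6
Step 17: PC=6 exec 'JNZ 2'. After: A=0 B=18 C=1 D=0 ZF=1 PC=7
First time PC=7: D=0

0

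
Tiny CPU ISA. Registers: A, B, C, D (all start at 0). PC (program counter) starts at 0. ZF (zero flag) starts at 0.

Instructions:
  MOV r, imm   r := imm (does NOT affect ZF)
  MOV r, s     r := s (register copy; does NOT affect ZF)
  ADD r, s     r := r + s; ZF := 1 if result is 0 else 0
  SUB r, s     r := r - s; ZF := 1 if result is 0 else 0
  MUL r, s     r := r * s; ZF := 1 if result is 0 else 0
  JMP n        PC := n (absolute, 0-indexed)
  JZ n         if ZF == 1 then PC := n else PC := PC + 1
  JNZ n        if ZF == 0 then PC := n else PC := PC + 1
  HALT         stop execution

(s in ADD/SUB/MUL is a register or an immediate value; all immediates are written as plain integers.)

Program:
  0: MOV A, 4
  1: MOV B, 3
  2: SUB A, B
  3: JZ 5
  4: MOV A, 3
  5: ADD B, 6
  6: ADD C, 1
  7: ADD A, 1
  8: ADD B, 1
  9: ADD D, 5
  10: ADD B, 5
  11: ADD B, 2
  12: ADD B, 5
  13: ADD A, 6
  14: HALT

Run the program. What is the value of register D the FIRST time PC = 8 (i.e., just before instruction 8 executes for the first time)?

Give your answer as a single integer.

Step 1: PC=0 exec 'MOV A, 4'. After: A=4 B=0 C=0 D=0 ZF=0 PC=1
Step 2: PC=1 exec 'MOV B, 3'. After: A=4 B=3 C=0 D=0 ZF=0 PC=2
Step 3: PC=2 exec 'SUB A, B'. After: A=1 B=3 C=0 D=0 ZF=0 PC=3
Step 4: PC=3 exec 'JZ 5'. After: A=1 B=3 C=0 D=0 ZF=0 PC=4
Step 5: PC=4 exec 'MOV A, 3'. After: A=3 B=3 C=0 D=0 ZF=0 PC=5
Step 6: PC=5 exec 'ADD B, 6'. After: A=3 B=9 C=0 D=0 ZF=0 PC=6
Step 7: PC=6 exec 'ADD C, 1'. After: A=3 B=9 C=1 D=0 ZF=0 PC=7
Step 8: PC=7 exec 'ADD A, 1'. After: A=4 B=9 C=1 D=0 ZF=0 PC=8
First time PC=8: D=0

0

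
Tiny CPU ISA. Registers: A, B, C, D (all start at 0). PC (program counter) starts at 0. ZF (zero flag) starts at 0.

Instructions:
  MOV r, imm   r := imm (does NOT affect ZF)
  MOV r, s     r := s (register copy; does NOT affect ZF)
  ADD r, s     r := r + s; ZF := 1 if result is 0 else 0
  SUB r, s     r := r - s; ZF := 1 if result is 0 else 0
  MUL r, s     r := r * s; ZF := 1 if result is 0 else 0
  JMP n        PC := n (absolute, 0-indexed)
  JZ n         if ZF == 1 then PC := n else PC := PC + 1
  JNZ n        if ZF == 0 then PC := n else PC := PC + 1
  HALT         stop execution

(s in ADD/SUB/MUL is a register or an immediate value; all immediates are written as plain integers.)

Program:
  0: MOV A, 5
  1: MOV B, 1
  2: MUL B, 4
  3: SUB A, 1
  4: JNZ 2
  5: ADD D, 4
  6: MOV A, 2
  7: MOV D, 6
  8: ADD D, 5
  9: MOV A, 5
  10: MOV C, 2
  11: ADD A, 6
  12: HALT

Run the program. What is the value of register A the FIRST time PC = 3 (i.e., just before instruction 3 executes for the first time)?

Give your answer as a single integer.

Step 1: PC=0 exec 'MOV A, 5'. After: A=5 B=0 C=0 D=0 ZF=0 PC=1
Step 2: PC=1 exec 'MOV B, 1'. After: A=5 B=1 C=0 D=0 ZF=0 PC=2
Step 3: PC=2 exec 'MUL B, 4'. After: A=5 B=4 C=0 D=0 ZF=0 PC=3
First time PC=3: A=5

5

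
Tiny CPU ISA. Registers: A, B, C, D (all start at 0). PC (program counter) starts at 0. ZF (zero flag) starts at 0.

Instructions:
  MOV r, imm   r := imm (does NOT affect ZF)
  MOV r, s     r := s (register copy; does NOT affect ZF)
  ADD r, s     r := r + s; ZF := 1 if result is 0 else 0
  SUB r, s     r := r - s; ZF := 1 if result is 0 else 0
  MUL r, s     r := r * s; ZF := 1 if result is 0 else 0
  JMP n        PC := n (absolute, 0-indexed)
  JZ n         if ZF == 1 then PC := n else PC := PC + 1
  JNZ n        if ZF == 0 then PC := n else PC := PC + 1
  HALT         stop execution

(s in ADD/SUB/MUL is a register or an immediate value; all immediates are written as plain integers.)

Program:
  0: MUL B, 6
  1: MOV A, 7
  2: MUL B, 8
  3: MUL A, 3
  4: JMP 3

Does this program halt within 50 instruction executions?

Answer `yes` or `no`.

Answer: no

Derivation:
Step 1: PC=0 exec 'MUL B, 6'. After: A=0 B=0 C=0 D=0 ZF=1 PC=1
Step 2: PC=1 exec 'MOV A, 7'. After: A=7 B=0 C=0 D=0 ZF=1 PC=2
Step 3: PC=2 exec 'MUL B, 8'. After: A=7 B=0 C=0 D=0 ZF=1 PC=3
Step 4: PC=3 exec 'MUL A, 3'. After: A=21 B=0 C=0 D=0 ZF=0 PC=4
Step 5: PC=4 exec 'JMP 3'. After: A=21 B=0 C=0 D=0 ZF=0 PC=3
Step 6: PC=3 exec 'MUL A, 3'. After: A=63 B=0 C=0 D=0 ZF=0 PC=4
Step 7: PC=4 exec 'JMP 3'. After: A=63 B=0 C=0 D=0 ZF=0 PC=3
Step 8: PC=3 exec 'MUL A, 3'. After: A=189 B=0 C=0 D=0 ZF=0 PC=4
Step 9: PC=4 exec 'JMP 3'. After: A=189 B=0 C=0 D=0 ZF=0 PC=3
Step 10: PC=3 exec 'MUL A, 3'. After: A=567 B=0 C=0 D=0 ZF=0 PC=4
Step 11: PC=4 exec 'JMP 3'. After: A=567 B=0 C=0 D=0 ZF=0 PC=3
Step 12: PC=3 exec 'MUL A, 3'. After: A=1701 B=0 C=0 D=0 ZF=0 PC=4
Step 13: PC=4 exec 'JMP 3'. After: A=1701 B=0 C=0 D=0 ZF=0 PC=3
Step 14: PC=3 exec 'MUL A, 3'. After: A=5103 B=0 C=0 D=0 ZF=0 PC=4
Step 15: PC=4 exec 'JMP 3'. After: A=5103 B=0 C=0 D=0 ZF=0 PC=3
After 50 steps: not halted. PC revisits the same instructions with no path to HALT; will never halt.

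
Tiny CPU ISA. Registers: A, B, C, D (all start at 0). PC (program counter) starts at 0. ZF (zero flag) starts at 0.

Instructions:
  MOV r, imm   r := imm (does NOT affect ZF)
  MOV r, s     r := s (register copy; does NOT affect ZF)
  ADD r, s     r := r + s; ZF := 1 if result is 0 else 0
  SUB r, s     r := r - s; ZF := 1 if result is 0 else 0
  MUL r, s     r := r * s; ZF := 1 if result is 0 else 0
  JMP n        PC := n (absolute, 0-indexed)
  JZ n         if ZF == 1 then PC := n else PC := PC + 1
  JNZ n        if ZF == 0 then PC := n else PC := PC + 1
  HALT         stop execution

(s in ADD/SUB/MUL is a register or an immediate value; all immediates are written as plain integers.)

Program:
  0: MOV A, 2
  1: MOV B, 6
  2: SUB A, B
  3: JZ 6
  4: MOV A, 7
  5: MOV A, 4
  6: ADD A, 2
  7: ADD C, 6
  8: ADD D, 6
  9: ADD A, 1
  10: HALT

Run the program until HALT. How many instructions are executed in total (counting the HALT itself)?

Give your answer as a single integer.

Step 1: PC=0 exec 'MOV A, 2'. After: A=2 B=0 C=0 D=0 ZF=0 PC=1
Step 2: PC=1 exec 'MOV B, 6'. After: A=2 B=6 C=0 D=0 ZF=0 PC=2
Step 3: PC=2 exec 'SUB A, B'. After: A=-4 B=6 C=0 D=0 ZF=0 PC=3
Step 4: PC=3 exec 'JZ 6'. After: A=-4 B=6 C=0 D=0 ZF=0 PC=4
Step 5: PC=4 exec 'MOV A, 7'. After: A=7 B=6 C=0 D=0 ZF=0 PC=5
Step 6: PC=5 exec 'MOV A, 4'. After: A=4 B=6 C=0 D=0 ZF=0 PC=6
Step 7: PC=6 exec 'ADD A, 2'. After: A=6 B=6 C=0 D=0 ZF=0 PC=7
Step 8: PC=7 exec 'ADD C, 6'. After: A=6 B=6 C=6 D=0 ZF=0 PC=8
Step 9: PC=8 exec 'ADD D, 6'. After: A=6 B=6 C=6 D=6 ZF=0 PC=9
Step 10: PC=9 exec 'ADD A, 1'. After: A=7 B=6 C=6 D=6 ZF=0 PC=10
Step 11: PC=10 exec 'HALT'. After: A=7 B=6 C=6 D=6 ZF=0 PC=10 HALTED
Total instructions executed: 11

Answer: 11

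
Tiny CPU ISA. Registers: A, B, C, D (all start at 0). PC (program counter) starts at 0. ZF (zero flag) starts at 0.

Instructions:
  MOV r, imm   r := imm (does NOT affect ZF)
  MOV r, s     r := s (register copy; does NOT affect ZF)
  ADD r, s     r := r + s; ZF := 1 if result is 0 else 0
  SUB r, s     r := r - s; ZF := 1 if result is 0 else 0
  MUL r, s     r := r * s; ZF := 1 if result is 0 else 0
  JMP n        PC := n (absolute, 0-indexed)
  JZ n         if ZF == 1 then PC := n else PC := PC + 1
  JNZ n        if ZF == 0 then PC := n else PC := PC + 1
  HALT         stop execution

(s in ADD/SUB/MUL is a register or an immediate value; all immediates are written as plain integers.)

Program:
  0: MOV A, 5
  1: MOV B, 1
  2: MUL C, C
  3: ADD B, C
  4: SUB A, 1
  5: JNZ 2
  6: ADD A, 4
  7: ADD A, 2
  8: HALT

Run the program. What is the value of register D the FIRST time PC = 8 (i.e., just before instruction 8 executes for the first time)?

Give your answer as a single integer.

Step 1: PC=0 exec 'MOV A, 5'. After: A=5 B=0 C=0 D=0 ZF=0 PC=1
Step 2: PC=1 exec 'MOV B, 1'. After: A=5 B=1 C=0 D=0 ZF=0 PC=2
Step 3: PC=2 exec 'MUL C, C'. After: A=5 B=1 C=0 D=0 ZF=1 PC=3
Step 4: PC=3 exec 'ADD B, C'. After: A=5 B=1 C=0 D=0 ZF=0 PC=4
Step 5: PC=4 exec 'SUB A, 1'. After: A=4 B=1 C=0 D=0 ZF=0 PC=5
Step 6: PC=5 exec 'JNZ 2'. After: A=4 B=1 C=0 D=0 ZF=0 PC=2
Step 7: PC=2 exec 'MUL C, C'. After: A=4 B=1 C=0 D=0 ZF=1 PC=3
Step 8: PC=3 exec 'ADD B, C'. After: A=4 B=1 C=0 D=0 ZF=0 PC=4
Step 9: PC=4 exec 'SUB A, 1'. After: A=3 B=1 C=0 D=0 ZF=0 PC=5
Step 10: PC=5 exec 'JNZ 2'. After: A=3 B=1 C=0 D=0 ZF=0 PC=2
Step 11: PC=2 exec 'MUL C, C'. After: A=3 B=1 C=0 D=0 ZF=1 PC=3
Step 12: PC=3 exec 'ADD B, C'. After: A=3 B=1 C=0 D=0 ZF=0 PC=4
Step 13: PC=4 exec 'SUB A, 1'. After: A=2 B=1 C=0 D=0 ZF=0 PC=5
Step 14: PC=5 exec 'JNZ 2'. After: A=2 B=1 C=0 D=0 ZF=0 PC=2
Step 15: PC=2 exec 'MUL C, C'. After: A=2 B=1 C=0 D=0 ZF=1 PC=3
Step 16: PC=3 exec 'ADD B, C'. After: A=2 B=1 C=0 D=0 ZF=0 PC=4
Step 17: PC=4 exec 'SUB A, 1'. After: A=1 B=1 C=0 D=0 ZF=0 PC=5
Step 18: PC=5 exec 'JNZ 2'. After: A=1 B=1 C=0 D=0 ZF=0 PC=2
Step 19: PC=2 exec 'MUL C, C'. After: A=1 B=1 C=0 D=0 ZF=1 PC=3
Step 20: PC=3 exec 'ADD B, C'. After: A=1 B=1 C=0 D=0 ZF=0 PC=4
Step 21: PC=4 exec 'SUB A, 1'. After: A=0 B=1 C=0 D=0 ZF=1 PC=5
Step 22: PC=5 exec 'JNZ 2'. After: A=0 B=1 C=0 D=0 ZF=1 PC=6
Step 23: PC=6 exec 'ADD A, 4'. After: A=4 B=1 C=0 D=0 ZF=0 PC=7
Step 24: PC=7 exec 'ADD A, 2'. After: A=6 B=1 C=0 D=0 ZF=0 PC=8
First time PC=8: D=0

0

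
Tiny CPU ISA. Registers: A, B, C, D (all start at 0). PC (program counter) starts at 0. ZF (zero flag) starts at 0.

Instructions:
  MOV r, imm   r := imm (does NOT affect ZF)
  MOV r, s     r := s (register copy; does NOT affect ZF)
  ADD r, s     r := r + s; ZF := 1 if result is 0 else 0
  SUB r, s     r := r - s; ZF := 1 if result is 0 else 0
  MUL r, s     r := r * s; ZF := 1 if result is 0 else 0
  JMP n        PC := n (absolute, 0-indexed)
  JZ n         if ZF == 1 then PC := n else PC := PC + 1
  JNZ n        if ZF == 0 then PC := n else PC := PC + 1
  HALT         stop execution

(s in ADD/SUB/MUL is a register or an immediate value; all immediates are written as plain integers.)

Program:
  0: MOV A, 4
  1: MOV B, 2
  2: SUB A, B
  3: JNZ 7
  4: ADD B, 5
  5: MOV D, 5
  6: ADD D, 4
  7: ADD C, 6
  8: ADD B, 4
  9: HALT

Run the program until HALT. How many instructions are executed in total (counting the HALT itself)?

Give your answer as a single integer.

Answer: 7

Derivation:
Step 1: PC=0 exec 'MOV A, 4'. After: A=4 B=0 C=0 D=0 ZF=0 PC=1
Step 2: PC=1 exec 'MOV B, 2'. After: A=4 B=2 C=0 D=0 ZF=0 PC=2
Step 3: PC=2 exec 'SUB A, B'. After: A=2 B=2 C=0 D=0 ZF=0 PC=3
Step 4: PC=3 exec 'JNZ 7'. After: A=2 B=2 C=0 D=0 ZF=0 PC=7
Step 5: PC=7 exec 'ADD C, 6'. After: A=2 B=2 C=6 D=0 ZF=0 PC=8
Step 6: PC=8 exec 'ADD B, 4'. After: A=2 B=6 C=6 D=0 ZF=0 PC=9
Step 7: PC=9 exec 'HALT'. After: A=2 B=6 C=6 D=0 ZF=0 PC=9 HALTED
Total instructions executed: 7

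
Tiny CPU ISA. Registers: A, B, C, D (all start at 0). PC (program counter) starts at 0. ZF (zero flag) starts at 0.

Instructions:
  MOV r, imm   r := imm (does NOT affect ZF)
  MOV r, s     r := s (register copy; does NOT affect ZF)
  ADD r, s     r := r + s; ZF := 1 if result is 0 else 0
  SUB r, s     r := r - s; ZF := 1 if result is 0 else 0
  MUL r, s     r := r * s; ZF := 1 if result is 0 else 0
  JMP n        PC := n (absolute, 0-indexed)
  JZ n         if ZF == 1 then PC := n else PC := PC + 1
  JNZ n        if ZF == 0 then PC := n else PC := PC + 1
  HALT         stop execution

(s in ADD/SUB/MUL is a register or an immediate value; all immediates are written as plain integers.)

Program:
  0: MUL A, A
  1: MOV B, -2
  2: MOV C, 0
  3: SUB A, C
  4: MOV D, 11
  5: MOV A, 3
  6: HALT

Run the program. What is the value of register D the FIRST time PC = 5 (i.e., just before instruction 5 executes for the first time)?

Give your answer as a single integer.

Step 1: PC=0 exec 'MUL A, A'. After: A=0 B=0 C=0 D=0 ZF=1 PC=1
Step 2: PC=1 exec 'MOV B, -2'. After: A=0 B=-2 C=0 D=0 ZF=1 PC=2
Step 3: PC=2 exec 'MOV C, 0'. After: A=0 B=-2 C=0 D=0 ZF=1 PC=3
Step 4: PC=3 exec 'SUB A, C'. After: A=0 B=-2 C=0 D=0 ZF=1 PC=4
Step 5: PC=4 exec 'MOV D, 11'. After: A=0 B=-2 C=0 D=11 ZF=1 PC=5
First time PC=5: D=11

11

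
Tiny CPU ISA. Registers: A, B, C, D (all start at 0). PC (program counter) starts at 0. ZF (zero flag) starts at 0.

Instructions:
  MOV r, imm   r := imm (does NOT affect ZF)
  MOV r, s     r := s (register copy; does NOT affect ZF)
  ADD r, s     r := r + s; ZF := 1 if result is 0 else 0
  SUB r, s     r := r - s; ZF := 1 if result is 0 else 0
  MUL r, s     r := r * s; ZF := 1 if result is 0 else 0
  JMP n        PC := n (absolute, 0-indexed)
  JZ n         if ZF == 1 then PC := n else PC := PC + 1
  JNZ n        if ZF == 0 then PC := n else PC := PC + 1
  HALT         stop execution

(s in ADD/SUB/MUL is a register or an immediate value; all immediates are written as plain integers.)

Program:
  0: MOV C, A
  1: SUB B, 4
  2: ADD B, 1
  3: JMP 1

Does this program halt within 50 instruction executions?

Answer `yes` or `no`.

Step 1: PC=0 exec 'MOV C, A'. After: A=0 B=0 C=0 D=0 ZF=0 PC=1
Step 2: PC=1 exec 'SUB B, 4'. After: A=0 B=-4 C=0 D=0 ZF=0 PC=2
Step 3: PC=2 exec 'ADD B, 1'. After: A=0 B=-3 C=0 D=0 ZF=0 PC=3
Step 4: PC=3 exec 'JMP 1'. After: A=0 B=-3 C=0 D=0 ZF=0 PC=1
Step 5: PC=1 exec 'SUB B, 4'. After: A=0 B=-7 C=0 D=0 ZF=0 PC=2
Step 6: PC=2 exec 'ADD B, 1'. After: A=0 B=-6 C=0 D=0 ZF=0 PC=3
Step 7: PC=3 exec 'JMP 1'. After: A=0 B=-6 C=0 D=0 ZF=0 PC=1
Step 8: PC=1 exec 'SUB B, 4'. After: A=0 B=-10 C=0 D=0 ZF=0 PC=2
Step 9: PC=2 exec 'ADD B, 1'. After: A=0 B=-9 C=0 D=0 ZF=0 PC=3
Step 10: PC=3 exec 'JMP 1'. After: A=0 B=-9 C=0 D=0 ZF=0 PC=1
Step 11: PC=1 exec 'SUB B, 4'. After: A=0 B=-13 C=0 D=0 ZF=0 PC=2
Step 12: PC=2 exec 'ADD B, 1'. After: A=0 B=-12 C=0 D=0 ZF=0 PC=3
Step 13: PC=3 exec 'JMP 1'. After: A=0 B=-12 C=0 D=0 ZF=0 PC=1
Step 14: PC=1 exec 'SUB B, 4'. After: A=0 B=-16 C=0 D=0 ZF=0 PC=2
Step 15: PC=2 exec 'ADD B, 1'. After: A=0 B=-15 C=0 D=0 ZF=0 PC=3
After 50 steps: not halted. PC revisits the same instructions with no path to HALT; will never halt.

Answer: no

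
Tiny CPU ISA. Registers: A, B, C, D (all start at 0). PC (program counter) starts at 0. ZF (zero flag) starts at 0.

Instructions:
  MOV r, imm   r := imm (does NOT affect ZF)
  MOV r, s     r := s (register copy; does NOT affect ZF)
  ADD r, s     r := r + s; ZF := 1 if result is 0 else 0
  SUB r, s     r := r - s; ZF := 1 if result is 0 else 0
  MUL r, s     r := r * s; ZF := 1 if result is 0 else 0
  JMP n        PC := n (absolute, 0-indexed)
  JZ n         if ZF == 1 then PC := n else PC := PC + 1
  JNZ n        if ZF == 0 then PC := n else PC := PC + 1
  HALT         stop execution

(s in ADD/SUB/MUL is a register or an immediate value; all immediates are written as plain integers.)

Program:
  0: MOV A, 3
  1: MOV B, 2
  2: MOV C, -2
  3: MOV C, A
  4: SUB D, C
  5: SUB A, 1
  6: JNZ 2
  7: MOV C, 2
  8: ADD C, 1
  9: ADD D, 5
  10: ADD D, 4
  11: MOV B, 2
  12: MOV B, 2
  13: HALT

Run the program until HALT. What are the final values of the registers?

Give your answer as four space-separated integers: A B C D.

Answer: 0 2 3 3

Derivation:
Step 1: PC=0 exec 'MOV A, 3'. After: A=3 B=0 C=0 D=0 ZF=0 PC=1
Step 2: PC=1 exec 'MOV B, 2'. After: A=3 B=2 C=0 D=0 ZF=0 PC=2
Step 3: PC=2 exec 'MOV C, -2'. After: A=3 B=2 C=-2 D=0 ZF=0 PC=3
Step 4: PC=3 exec 'MOV C, A'. After: A=3 B=2 C=3 D=0 ZF=0 PC=4
Step 5: PC=4 exec 'SUB D, C'. After: A=3 B=2 C=3 D=-3 ZF=0 PC=5
Step 6: PC=5 exec 'SUB A, 1'. After: A=2 B=2 C=3 D=-3 ZF=0 PC=6
Step 7: PC=6 exec 'JNZ 2'. After: A=2 B=2 C=3 D=-3 ZF=0 PC=2
Step 8: PC=2 exec 'MOV C, -2'. After: A=2 B=2 C=-2 D=-3 ZF=0 PC=3
Step 9: PC=3 exec 'MOV C, A'. After: A=2 B=2 C=2 D=-3 ZF=0 PC=4
Step 10: PC=4 exec 'SUB D, C'. After: A=2 B=2 C=2 D=-5 ZF=0 PC=5
Step 11: PC=5 exec 'SUB A, 1'. After: A=1 B=2 C=2 D=-5 ZF=0 PC=6
Step 12: PC=6 exec 'JNZ 2'. After: A=1 B=2 C=2 D=-5 ZF=0 PC=2
Step 13: PC=2 exec 'MOV C, -2'. After: A=1 B=2 C=-2 D=-5 ZF=0 PC=3
Step 14: PC=3 exec 'MOV C, A'. After: A=1 B=2 C=1 D=-5 ZF=0 PC=4
Step 15: PC=4 exec 'SUB D, C'. After: A=1 B=2 C=1 D=-6 ZF=0 PC=5
Step 16: PC=5 exec 'SUB A, 1'. After: A=0 B=2 C=1 D=-6 ZF=1 PC=6
Step 17: PC=6 exec 'JNZ 2'. After: A=0 B=2 C=1 D=-6 ZF=1 PC=7
Step 18: PC=7 exec 'MOV C, 2'. After: A=0 B=2 C=2 D=-6 ZF=1 PC=8
Step 19: PC=8 exec 'ADD C, 1'. After: A=0 B=2 C=3 D=-6 ZF=0 PC=9
Step 20: PC=9 exec 'ADD D, 5'. After: A=0 B=2 C=3 D=-1 ZF=0 PC=10
Step 21: PC=10 exec 'ADD D, 4'. After: A=0 B=2 C=3 D=3 ZF=0 PC=11
Step 22: PC=11 exec 'MOV B, 2'. After: A=0 B=2 C=3 D=3 ZF=0 PC=12
Step 23: PC=12 exec 'MOV B, 2'. After: A=0 B=2 C=3 D=3 ZF=0 PC=13
Step 24: PC=13 exec 'HALT'. After: A=0 B=2 C=3 D=3 ZF=0 PC=13 HALTED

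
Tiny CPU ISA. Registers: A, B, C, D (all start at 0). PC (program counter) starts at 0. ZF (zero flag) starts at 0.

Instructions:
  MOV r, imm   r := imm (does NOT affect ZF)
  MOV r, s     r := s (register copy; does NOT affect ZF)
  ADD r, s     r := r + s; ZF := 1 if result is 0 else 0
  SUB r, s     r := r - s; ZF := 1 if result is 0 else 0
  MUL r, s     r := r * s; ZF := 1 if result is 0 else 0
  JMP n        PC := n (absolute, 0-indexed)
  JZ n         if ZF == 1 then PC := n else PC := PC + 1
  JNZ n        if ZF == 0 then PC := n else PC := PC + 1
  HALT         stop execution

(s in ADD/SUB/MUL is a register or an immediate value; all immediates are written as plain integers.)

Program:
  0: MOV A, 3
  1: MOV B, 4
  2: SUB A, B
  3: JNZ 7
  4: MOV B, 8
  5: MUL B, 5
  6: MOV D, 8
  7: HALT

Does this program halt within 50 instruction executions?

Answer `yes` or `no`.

Answer: yes

Derivation:
Step 1: PC=0 exec 'MOV A, 3'. After: A=3 B=0 C=0 D=0 ZF=0 PC=1
Step 2: PC=1 exec 'MOV B, 4'. After: A=3 B=4 C=0 D=0 ZF=0 PC=2
Step 3: PC=2 exec 'SUB A, B'. After: A=-1 B=4 C=0 D=0 ZF=0 PC=3
Step 4: PC=3 exec 'JNZ 7'. After: A=-1 B=4 C=0 D=0 ZF=0 PC=7
Step 5: PC=7 exec 'HALT'. After: A=-1 B=4 C=0 D=0 ZF=0 PC=7 HALTED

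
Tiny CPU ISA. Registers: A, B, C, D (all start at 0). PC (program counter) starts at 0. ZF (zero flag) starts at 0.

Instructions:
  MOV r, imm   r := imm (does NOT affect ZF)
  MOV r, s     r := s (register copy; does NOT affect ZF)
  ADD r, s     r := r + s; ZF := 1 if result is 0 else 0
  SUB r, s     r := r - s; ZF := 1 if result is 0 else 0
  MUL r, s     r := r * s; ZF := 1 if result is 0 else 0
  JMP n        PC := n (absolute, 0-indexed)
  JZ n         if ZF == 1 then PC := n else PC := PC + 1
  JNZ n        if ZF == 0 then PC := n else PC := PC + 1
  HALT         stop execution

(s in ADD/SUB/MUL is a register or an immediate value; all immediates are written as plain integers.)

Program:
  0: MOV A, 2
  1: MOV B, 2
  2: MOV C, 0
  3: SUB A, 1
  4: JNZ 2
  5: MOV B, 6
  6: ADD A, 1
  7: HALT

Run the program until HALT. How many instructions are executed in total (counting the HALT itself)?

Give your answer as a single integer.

Step 1: PC=0 exec 'MOV A, 2'. After: A=2 B=0 C=0 D=0 ZF=0 PC=1
Step 2: PC=1 exec 'MOV B, 2'. After: A=2 B=2 C=0 D=0 ZF=0 PC=2
Step 3: PC=2 exec 'MOV C, 0'. After: A=2 B=2 C=0 D=0 ZF=0 PC=3
Step 4: PC=3 exec 'SUB A, 1'. After: A=1 B=2 C=0 D=0 ZF=0 PC=4
Step 5: PC=4 exec 'JNZ 2'. After: A=1 B=2 C=0 D=0 ZF=0 PC=2
Step 6: PC=2 exec 'MOV C, 0'. After: A=1 B=2 C=0 D=0 ZF=0 PC=3
Step 7: PC=3 exec 'SUB A, 1'. After: A=0 B=2 C=0 D=0 ZF=1 PC=4
Step 8: PC=4 exec 'JNZ 2'. After: A=0 B=2 C=0 D=0 ZF=1 PC=5
Step 9: PC=5 exec 'MOV B, 6'. After: A=0 B=6 C=0 D=0 ZF=1 PC=6
Step 10: PC=6 exec 'ADD A, 1'. After: A=1 B=6 C=0 D=0 ZF=0 PC=7
Step 11: PC=7 exec 'HALT'. After: A=1 B=6 C=0 D=0 ZF=0 PC=7 HALTED
Total instructions executed: 11

Answer: 11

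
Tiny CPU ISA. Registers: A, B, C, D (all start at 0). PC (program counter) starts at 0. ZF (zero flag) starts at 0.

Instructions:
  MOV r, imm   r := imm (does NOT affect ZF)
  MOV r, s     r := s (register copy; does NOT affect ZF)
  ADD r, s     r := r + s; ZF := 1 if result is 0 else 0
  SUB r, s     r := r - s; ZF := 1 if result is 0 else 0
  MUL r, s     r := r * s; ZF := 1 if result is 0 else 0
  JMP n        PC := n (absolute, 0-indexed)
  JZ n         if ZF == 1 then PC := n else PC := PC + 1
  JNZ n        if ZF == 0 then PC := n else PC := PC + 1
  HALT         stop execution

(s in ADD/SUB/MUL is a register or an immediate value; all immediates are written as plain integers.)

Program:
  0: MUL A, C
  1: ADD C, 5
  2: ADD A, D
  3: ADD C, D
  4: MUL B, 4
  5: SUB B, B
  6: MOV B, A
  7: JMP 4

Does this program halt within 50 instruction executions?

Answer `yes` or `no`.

Step 1: PC=0 exec 'MUL A, C'. After: A=0 B=0 C=0 D=0 ZF=1 PC=1
Step 2: PC=1 exec 'ADD C, 5'. After: A=0 B=0 C=5 D=0 ZF=0 PC=2
Step 3: PC=2 exec 'ADD A, D'. After: A=0 B=0 C=5 D=0 ZF=1 PC=3
Step 4: PC=3 exec 'ADD C, D'. After: A=0 B=0 C=5 D=0 ZF=0 PC=4
Step 5: PC=4 exec 'MUL B, 4'. After: A=0 B=0 C=5 D=0 ZF=1 PC=5
Step 6: PC=5 exec 'SUB B, B'. After: A=0 B=0 C=5 D=0 ZF=1 PC=6
Step 7: PC=6 exec 'MOV B, A'. After: A=0 B=0 C=5 D=0 ZF=1 PC=7
Step 8: PC=7 exec 'JMP 4'. After: A=0 B=0 C=5 D=0 ZF=1 PC=4
Step 9: PC=4 exec 'MUL B, 4'. After: A=0 B=0 C=5 D=0 ZF=1 PC=5
State after step 9 equals state after step 5: the program is in a cycle of length 4 and will never halt.

Answer: no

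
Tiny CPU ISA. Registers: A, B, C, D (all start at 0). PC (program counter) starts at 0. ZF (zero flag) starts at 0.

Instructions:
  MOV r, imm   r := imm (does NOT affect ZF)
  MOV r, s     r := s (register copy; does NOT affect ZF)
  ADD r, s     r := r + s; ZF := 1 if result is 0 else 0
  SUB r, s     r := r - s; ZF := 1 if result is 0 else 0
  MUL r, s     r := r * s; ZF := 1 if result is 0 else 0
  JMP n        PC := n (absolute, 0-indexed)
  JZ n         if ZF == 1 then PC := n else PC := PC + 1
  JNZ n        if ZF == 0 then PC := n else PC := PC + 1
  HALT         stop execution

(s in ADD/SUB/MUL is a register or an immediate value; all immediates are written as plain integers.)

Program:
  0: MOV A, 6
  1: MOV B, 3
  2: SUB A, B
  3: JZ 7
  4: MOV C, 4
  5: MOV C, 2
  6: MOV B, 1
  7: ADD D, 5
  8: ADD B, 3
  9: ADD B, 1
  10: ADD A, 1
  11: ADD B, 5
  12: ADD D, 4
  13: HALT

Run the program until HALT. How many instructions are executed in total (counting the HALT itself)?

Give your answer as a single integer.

Answer: 14

Derivation:
Step 1: PC=0 exec 'MOV A, 6'. After: A=6 B=0 C=0 D=0 ZF=0 PC=1
Step 2: PC=1 exec 'MOV B, 3'. After: A=6 B=3 C=0 D=0 ZF=0 PC=2
Step 3: PC=2 exec 'SUB A, B'. After: A=3 B=3 C=0 D=0 ZF=0 PC=3
Step 4: PC=3 exec 'JZ 7'. After: A=3 B=3 C=0 D=0 ZF=0 PC=4
Step 5: PC=4 exec 'MOV C, 4'. After: A=3 B=3 C=4 D=0 ZF=0 PC=5
Step 6: PC=5 exec 'MOV C, 2'. After: A=3 B=3 C=2 D=0 ZF=0 PC=6
Step 7: PC=6 exec 'MOV B, 1'. After: A=3 B=1 C=2 D=0 ZF=0 PC=7
Step 8: PC=7 exec 'ADD D, 5'. After: A=3 B=1 C=2 D=5 ZF=0 PC=8
Step 9: PC=8 exec 'ADD B, 3'. After: A=3 B=4 C=2 D=5 ZF=0 PC=9
Step 10: PC=9 exec 'ADD B, 1'. After: A=3 B=5 C=2 D=5 ZF=0 PC=10
Step 11: PC=10 exec 'ADD A, 1'. After: A=4 B=5 C=2 D=5 ZF=0 PC=11
Step 12: PC=11 exec 'ADD B, 5'. After: A=4 B=10 C=2 D=5 ZF=0 PC=12
Step 13: PC=12 exec 'ADD D, 4'. After: A=4 B=10 C=2 D=9 ZF=0 PC=13
Step 14: PC=13 exec 'HALT'. After: A=4 B=10 C=2 D=9 ZF=0 PC=13 HALTED
Total instructions executed: 14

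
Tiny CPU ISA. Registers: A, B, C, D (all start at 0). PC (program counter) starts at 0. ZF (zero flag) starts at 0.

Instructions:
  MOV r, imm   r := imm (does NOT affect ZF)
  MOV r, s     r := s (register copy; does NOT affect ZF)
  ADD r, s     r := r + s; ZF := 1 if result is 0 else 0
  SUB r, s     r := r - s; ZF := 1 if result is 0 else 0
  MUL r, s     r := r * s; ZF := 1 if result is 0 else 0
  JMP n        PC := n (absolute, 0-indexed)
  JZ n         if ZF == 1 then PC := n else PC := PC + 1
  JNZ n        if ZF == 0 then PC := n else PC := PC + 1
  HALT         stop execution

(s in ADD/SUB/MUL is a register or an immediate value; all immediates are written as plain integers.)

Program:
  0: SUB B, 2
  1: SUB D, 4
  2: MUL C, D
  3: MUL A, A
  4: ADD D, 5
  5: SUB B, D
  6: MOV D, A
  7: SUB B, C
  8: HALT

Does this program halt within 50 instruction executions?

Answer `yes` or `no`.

Step 1: PC=0 exec 'SUB B, 2'. After: A=0 B=-2 C=0 D=0 ZF=0 PC=1
Step 2: PC=1 exec 'SUB D, 4'. After: A=0 B=-2 C=0 D=-4 ZF=0 PC=2
Step 3: PC=2 exec 'MUL C, D'. After: A=0 B=-2 C=0 D=-4 ZF=1 PC=3
Step 4: PC=3 exec 'MUL A, A'. After: A=0 B=-2 C=0 D=-4 ZF=1 PC=4
Step 5: PC=4 exec 'ADD D, 5'. After: A=0 B=-2 C=0 D=1 ZF=0 PC=5
Step 6: PC=5 exec 'SUB B, D'. After: A=0 B=-3 C=0 D=1 ZF=0 PC=6
Step 7: PC=6 exec 'MOV D, A'. After: A=0 B=-3 C=0 D=0 ZF=0 PC=7
Step 8: PC=7 exec 'SUB B, C'. After: A=0 B=-3 C=0 D=0 ZF=0 PC=8
Step 9: PC=8 exec 'HALT'. After: A=0 B=-3 C=0 D=0 ZF=0 PC=8 HALTED

Answer: yes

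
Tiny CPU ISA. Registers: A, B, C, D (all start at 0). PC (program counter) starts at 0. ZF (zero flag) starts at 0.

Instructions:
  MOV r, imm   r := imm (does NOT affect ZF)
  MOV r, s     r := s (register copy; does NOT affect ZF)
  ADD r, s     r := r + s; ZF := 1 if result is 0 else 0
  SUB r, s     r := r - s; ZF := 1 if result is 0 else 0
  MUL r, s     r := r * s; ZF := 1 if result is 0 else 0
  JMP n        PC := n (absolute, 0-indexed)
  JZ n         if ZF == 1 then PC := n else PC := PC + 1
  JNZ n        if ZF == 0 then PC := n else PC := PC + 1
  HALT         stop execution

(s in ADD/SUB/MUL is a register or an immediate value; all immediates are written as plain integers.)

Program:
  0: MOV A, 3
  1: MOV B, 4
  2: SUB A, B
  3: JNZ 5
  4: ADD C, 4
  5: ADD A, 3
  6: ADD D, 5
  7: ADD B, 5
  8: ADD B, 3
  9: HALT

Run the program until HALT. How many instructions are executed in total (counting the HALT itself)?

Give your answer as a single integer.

Answer: 9

Derivation:
Step 1: PC=0 exec 'MOV A, 3'. After: A=3 B=0 C=0 D=0 ZF=0 PC=1
Step 2: PC=1 exec 'MOV B, 4'. After: A=3 B=4 C=0 D=0 ZF=0 PC=2
Step 3: PC=2 exec 'SUB A, B'. After: A=-1 B=4 C=0 D=0 ZF=0 PC=3
Step 4: PC=3 exec 'JNZ 5'. After: A=-1 B=4 C=0 D=0 ZF=0 PC=5
Step 5: PC=5 exec 'ADD A, 3'. After: A=2 B=4 C=0 D=0 ZF=0 PC=6
Step 6: PC=6 exec 'ADD D, 5'. After: A=2 B=4 C=0 D=5 ZF=0 PC=7
Step 7: PC=7 exec 'ADD B, 5'. After: A=2 B=9 C=0 D=5 ZF=0 PC=8
Step 8: PC=8 exec 'ADD B, 3'. After: A=2 B=12 C=0 D=5 ZF=0 PC=9
Step 9: PC=9 exec 'HALT'. After: A=2 B=12 C=0 D=5 ZF=0 PC=9 HALTED
Total instructions executed: 9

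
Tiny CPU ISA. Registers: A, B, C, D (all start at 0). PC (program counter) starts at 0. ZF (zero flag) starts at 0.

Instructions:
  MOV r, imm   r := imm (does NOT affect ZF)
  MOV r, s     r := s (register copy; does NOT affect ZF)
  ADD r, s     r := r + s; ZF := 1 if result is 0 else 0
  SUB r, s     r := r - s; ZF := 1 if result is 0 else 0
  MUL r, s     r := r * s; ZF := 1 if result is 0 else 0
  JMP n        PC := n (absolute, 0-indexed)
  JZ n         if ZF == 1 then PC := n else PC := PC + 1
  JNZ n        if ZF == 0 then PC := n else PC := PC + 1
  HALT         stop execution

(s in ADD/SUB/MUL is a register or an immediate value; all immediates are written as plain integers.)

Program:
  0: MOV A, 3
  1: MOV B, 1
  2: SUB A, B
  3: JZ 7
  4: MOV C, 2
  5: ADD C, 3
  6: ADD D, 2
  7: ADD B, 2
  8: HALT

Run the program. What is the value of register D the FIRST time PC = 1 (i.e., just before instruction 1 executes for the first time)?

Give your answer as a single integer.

Step 1: PC=0 exec 'MOV A, 3'. After: A=3 B=0 C=0 D=0 ZF=0 PC=1
First time PC=1: D=0

0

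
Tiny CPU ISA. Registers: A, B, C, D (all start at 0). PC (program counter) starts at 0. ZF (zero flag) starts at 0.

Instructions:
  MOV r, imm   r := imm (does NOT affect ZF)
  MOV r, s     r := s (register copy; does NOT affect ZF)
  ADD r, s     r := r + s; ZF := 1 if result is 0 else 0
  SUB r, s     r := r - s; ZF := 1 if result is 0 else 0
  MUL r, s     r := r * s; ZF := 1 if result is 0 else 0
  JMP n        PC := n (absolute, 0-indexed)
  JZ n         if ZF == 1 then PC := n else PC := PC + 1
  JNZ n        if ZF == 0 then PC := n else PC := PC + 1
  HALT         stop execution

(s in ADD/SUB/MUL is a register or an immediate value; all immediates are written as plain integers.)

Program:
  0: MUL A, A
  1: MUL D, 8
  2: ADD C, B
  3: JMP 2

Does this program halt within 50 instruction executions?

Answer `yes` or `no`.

Step 1: PC=0 exec 'MUL A, A'. After: A=0 B=0 C=0 D=0 ZF=1 PC=1
Step 2: PC=1 exec 'MUL D, 8'. After: A=0 B=0 C=0 D=0 ZF=1 PC=2
Step 3: PC=2 exec 'ADD C, B'. After: A=0 B=0 C=0 D=0 ZF=1 PC=3
Step 4: PC=3 exec 'JMP 2'. After: A=0 B=0 C=0 D=0 ZF=1 PC=2
State after step 4 equals state after step 2: the program is in a cycle of length 2 and will never halt.

Answer: no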